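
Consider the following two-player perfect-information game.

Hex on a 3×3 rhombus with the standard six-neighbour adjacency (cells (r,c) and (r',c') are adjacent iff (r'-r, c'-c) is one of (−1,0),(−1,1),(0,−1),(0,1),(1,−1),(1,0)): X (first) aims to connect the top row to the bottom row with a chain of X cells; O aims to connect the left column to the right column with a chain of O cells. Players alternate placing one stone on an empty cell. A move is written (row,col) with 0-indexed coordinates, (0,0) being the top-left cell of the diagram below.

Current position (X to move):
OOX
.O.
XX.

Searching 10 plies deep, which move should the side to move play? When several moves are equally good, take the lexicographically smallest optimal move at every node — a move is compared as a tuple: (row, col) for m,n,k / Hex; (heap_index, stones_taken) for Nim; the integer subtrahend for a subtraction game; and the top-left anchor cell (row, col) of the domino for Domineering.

ply 1, X at OOX/.O./XX. | (1,0)=-1→OOX/XO./XX.; (1,2)=+1→OOX/.OX/XX.*; (2,2)=-1→OOX/.O./XXX
ply 2: OOX/.OX/XX. is terminal -1 (O); from OOX/.O./XX. depth 10

X's best at [OOX/.O./XX.]: (1,2)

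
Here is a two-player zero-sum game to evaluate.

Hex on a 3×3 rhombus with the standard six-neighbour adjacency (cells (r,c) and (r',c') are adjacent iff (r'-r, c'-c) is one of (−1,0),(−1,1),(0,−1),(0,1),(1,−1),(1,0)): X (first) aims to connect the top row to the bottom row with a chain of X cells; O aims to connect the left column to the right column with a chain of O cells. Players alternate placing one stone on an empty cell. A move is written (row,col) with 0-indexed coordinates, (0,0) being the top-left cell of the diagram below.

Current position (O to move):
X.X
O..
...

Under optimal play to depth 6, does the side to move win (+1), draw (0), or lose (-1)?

ply 1, O at X.X/O../... | (0,1)=-1→XOX/O../...; (1,1)=-1→X.X/OO./...; (1,2)=-1→X.X/O.O/...; (2,0)=-1→X.X/O../O..; (2,1)=+1→X.X/O../.O.*; (2,2)=-1→X.X/O../..O
ply 2, X at X.X/O../.O. | (0,1)=-1→XXX/O../.O.*; (1,1)=-1→X.X/OX./.O.; (1,2)=-1→X.X/O.X/.O.; (2,0)=-1→X.X/O../XO.; (2,2)=-1→X.X/O../.OX
ply 3, O at XXX/O../.O. | (1,1)=+1→XXX/OO./.O.*; (1,2)=+1→XXX/O.O/.O.; (2,0)=+1→XXX/O../OO.; (2,2)=+1→XXX/O../.OO
ply 4, X at XXX/OO./.O. | (1,2)=-1→XXX/OOX/.O.*; (2,0)=-1→XXX/OO./XO.; (2,2)=-1→XXX/OO./.OX
ply 5, O at XXX/OOX/.O. | (2,0)=-1→XXX/OOX/OO.; (2,2)=+1→XXX/OOX/.OO*
ply 6: XXX/OOX/.OO is terminal -1 (X); from X.X/O../... depth 6

value(X.X/O../..., O) = +1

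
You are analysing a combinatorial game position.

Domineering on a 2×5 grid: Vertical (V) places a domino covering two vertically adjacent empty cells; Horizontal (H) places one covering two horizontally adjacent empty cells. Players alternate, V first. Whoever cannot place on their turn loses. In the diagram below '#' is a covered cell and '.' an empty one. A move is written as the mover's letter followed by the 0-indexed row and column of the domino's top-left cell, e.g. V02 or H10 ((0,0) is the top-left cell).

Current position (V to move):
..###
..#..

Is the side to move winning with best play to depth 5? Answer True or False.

V winning at [..###/..#..]: True

p1 V@[..###/..#..]: V00[#.###/#.#..]+1* V01[.####/.##..]+1
p2 H@[#.###/#.#..]: H13[#.###/#.###]-1*
p3 V@[#.###/#.###]: V01[#####/#####]+1*
p4 H@[#####/#####] terminal -1; root [..###/..#..] d5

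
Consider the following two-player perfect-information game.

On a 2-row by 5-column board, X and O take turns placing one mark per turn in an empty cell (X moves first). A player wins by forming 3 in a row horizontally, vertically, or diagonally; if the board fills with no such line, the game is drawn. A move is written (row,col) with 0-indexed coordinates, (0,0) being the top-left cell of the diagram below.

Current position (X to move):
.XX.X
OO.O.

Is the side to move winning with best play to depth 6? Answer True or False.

p1 X@[.XX.X/OO.O.]: (0,0)[XXX.X/OO.O.]+1* (0,3)[.XXXX/OO.O.]+1 (1,2)[.XX.X/OOXO.]+1 (1,4)[.XX.X/OO.OX]-1
p2 O@[XXX.X/OO.O.] terminal -1; root [.XX.X/OO.O.] d6

X winning at [.XX.X/OO.O.]: True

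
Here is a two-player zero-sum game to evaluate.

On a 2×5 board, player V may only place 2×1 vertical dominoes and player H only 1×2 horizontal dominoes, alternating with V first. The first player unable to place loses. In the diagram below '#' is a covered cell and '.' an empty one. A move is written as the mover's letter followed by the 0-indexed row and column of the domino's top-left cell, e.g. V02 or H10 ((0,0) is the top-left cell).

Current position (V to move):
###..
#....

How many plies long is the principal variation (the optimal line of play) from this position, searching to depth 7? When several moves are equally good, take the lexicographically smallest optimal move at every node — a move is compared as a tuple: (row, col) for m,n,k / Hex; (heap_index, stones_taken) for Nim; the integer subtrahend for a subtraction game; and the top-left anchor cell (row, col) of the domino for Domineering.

PV length from [###../#....]: 3 plies

ply 1, V at ###../#.... | V03=+1→####./#..#.*; V04=-1→###.#/#...#
ply 2, H at ####./#..#. | H11=-1→####./####.*
ply 3, V at ####./####. | V04=+1→#####/#####*
ply 4: #####/##### is terminal -1 (H); from ###../#.... depth 7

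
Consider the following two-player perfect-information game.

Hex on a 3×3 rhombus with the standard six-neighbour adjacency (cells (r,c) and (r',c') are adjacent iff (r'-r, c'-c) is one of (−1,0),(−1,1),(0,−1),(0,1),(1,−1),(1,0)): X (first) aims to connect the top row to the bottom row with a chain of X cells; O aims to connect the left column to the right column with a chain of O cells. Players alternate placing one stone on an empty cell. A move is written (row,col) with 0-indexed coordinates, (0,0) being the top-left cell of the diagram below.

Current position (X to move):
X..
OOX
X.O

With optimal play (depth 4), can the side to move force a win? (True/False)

ply 1, X at X../OOX/X.O | (0,1)=-1→XX./OOX/X.O*; (0,2)=-1→X.X/OOX/X.O; (2,1)=-1→X../OOX/XXO
ply 2, O at XX./OOX/X.O | (0,2)=+1→XXO/OOX/X.O*; (2,1)=+1→XX./OOX/XOO
ply 3: XXO/OOX/X.O is terminal -1 (X); from X../OOX/X.O depth 4

X winning at [X../OOX/X.O]: False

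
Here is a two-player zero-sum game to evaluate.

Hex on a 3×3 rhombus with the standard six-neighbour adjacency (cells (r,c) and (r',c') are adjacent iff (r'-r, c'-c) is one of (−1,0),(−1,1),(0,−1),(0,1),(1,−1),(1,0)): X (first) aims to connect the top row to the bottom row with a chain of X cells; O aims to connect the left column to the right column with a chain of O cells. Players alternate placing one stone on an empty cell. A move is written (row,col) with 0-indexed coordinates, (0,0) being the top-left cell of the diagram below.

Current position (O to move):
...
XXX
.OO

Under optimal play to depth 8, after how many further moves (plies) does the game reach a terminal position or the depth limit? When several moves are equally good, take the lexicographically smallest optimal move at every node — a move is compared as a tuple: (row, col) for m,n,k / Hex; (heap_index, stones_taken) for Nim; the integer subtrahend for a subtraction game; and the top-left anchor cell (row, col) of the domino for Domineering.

PV length from [.../XXX/.OO]: 1 ply

p1 O@[.../XXX/.OO]: (0,0)[O../XXX/.OO]-1 (0,1)[.O./XXX/.OO]-1 (0,2)[..O/XXX/.OO]-1 (2,0)[.../XXX/OOO]+1*
p2 X@[.../XXX/OOO] terminal -1; root [.../XXX/.OO] d8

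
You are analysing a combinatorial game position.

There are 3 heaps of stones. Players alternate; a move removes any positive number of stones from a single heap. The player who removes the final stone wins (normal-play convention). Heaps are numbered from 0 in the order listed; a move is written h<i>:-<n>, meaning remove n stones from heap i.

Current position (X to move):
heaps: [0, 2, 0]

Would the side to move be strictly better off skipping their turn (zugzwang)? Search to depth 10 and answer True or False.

[(0,2,0)] X move#1: h1:-1:-1/(0,1,0), h1:-2:+1/(0,0,0)*
[(0,0,0)] end (terminal -1, O#2); searched (0,2,0) to 10
suppose X passes — search the same position with O to move:
pass> [(0,2,0)] O move#1: h1:-1:-1/(0,1,0), h1:-2:+1/(0,0,0)*
pass> [(0,0,0)] end (terminal -1, X#2); searched (0,2,0) to 10
for X: play +1, pass -1

zugzwang((0,2,0), X) = False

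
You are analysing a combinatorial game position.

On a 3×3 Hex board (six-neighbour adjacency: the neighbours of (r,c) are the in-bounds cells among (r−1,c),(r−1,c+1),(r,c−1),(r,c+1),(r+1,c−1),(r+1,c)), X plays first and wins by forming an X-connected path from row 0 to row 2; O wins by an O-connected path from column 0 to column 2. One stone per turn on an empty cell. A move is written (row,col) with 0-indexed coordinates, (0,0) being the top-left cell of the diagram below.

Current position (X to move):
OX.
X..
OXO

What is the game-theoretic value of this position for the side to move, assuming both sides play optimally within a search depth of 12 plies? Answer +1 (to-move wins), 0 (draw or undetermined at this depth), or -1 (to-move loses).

p1 X@[OX./X../OXO]: (0,2)[OXX/X../OXO]+1* (1,1)[OX./XX./OXO]+1 (1,2)[OX./X.X/OXO]+1
p2 O@[OXX/X../OXO]: (1,1)[OXX/XO./OXO]-1* (1,2)[OXX/X.O/OXO]-1
p3 X@[OXX/XO./OXO]: (1,2)[OXX/XOX/OXO]+1*
p4 O@[OXX/XOX/OXO] terminal -1; root [OX./X../OXO] d12

value(OX./X../OXO, X) = +1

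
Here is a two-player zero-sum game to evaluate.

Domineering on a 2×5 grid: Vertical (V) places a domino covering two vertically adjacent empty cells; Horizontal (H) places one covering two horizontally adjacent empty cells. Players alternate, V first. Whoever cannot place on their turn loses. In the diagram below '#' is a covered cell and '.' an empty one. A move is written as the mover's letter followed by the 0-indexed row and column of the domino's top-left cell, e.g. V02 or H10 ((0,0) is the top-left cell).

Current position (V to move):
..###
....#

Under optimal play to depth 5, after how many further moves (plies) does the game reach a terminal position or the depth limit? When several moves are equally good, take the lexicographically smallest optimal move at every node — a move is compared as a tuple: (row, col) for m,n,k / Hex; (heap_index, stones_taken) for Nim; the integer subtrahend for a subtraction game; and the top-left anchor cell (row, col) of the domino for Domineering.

PV length from [..###/....#]: 3 plies

[..###/....#] V move#1: V00:-1/#.###/#...#, V01:+1/.####/.#..#*
[.####/.#..#] H move#2: H12:-1/.####/.####*
[.####/.####] V move#3: V00:+1/#####/#####*
[#####/#####] end (terminal -1, H#4); searched ..###/....# to 5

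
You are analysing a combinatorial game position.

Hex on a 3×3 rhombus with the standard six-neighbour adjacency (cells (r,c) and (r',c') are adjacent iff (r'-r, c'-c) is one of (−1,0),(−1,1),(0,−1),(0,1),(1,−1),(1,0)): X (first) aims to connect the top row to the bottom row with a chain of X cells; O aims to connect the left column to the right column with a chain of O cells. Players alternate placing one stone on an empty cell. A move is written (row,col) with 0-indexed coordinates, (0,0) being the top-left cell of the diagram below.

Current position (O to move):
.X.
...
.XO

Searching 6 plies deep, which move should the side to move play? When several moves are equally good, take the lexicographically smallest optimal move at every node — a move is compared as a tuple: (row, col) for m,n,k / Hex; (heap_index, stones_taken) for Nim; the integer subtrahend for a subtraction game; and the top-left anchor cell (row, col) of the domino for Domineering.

O's best at [.X./.../.XO]: (1,1)

ply 1, O at .X./.../.XO | (0,0)=-1→OX./.../.XO; (0,2)=-1→.XO/.../.XO; (1,0)=-1→.X./O../.XO; (1,1)=+1→.X./.O./.XO*; (1,2)=-1→.X./..O/.XO; (2,0)=-1→.X./.../OXO
ply 2, X at .X./.O./.XO | (0,0)=-1→XX./.O./.XO*; (0,2)=-1→.XX/.O./.XO; (1,0)=-1→.X./XO./.XO; (1,2)=-1→.X./.OX/.XO; (2,0)=-1→.X./.O./XXO
ply 3, O at XX./.O./.XO | (0,2)=+1→XXO/.O./.XO*; (1,0)=+1→XX./OO./.XO; (1,2)=+1→XX./.OO/.XO; (2,0)=+1→XX./.O./OXO
ply 4, X at XXO/.O./.XO | (1,0)=-1→XXO/XO./.XO*; (1,2)=-1→XXO/.OX/.XO; (2,0)=-1→XXO/.O./XXO
ply 5, O at XXO/XO./.XO | (1,2)=-1→XXO/XOO/.XO; (2,0)=+1→XXO/XO./OXO*
ply 6: XXO/XO./OXO is terminal -1 (X); from .X./.../.XO depth 6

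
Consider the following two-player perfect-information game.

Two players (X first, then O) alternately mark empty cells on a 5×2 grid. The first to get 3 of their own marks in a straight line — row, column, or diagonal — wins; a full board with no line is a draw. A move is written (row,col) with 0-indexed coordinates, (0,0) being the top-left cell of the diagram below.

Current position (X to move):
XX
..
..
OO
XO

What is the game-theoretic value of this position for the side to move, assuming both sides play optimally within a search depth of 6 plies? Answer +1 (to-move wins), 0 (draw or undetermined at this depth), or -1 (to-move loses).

value(XX/../../OO/XO, X) = 0

p1 X@[XX/../../OO/XO]: (1,0)[XX/X./../OO/XO]-1 (1,1)[XX/.X/../OO/XO]-1 (2,0)[XX/../X./OO/XO]-1 (2,1)[XX/../.X/OO/XO]+0*
p2 O@[XX/../.X/OO/XO]: (1,0)[XX/O./.X/OO/XO]-1 (1,1)[XX/.O/.X/OO/XO]+0* (2,0)[XX/../OX/OO/XO]-1
p3 X@[XX/.O/.X/OO/XO]: (1,0)[XX/XO/.X/OO/XO]+0* (2,0)[XX/.O/XX/OO/XO]+0
p4 O@[XX/XO/.X/OO/XO]: (2,0)[XX/XO/OX/OO/XO]+0*
p5 X@[XX/XO/OX/OO/XO] terminal +0; root [XX/../../OO/XO] d6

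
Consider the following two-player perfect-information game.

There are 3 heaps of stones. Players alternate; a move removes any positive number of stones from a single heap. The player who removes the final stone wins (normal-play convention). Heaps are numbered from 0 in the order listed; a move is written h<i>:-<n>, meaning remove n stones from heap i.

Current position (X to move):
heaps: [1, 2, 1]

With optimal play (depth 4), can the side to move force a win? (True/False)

p1 X@[(1,2,1)]: h0:-1[(0,2,1)]-1 h1:-1[(1,1,1)]-1 h1:-2[(1,0,1)]+1* h2:-1[(1,2,0)]-1
p2 O@[(1,0,1)]: h0:-1[(0,0,1)]-1* h2:-1[(1,0,0)]-1
p3 X@[(0,0,1)]: h2:-1[(0,0,0)]+1*
p4 O@[(0,0,0)] terminal -1; root [(1,2,1)] d4

X winning at [(1,2,1)]: True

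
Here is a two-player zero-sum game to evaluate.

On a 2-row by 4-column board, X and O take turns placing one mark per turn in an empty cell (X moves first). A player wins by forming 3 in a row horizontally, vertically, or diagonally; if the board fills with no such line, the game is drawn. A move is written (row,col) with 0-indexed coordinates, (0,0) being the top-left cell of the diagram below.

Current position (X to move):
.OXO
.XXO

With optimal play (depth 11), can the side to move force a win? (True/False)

p1 X@[.OXO/.XXO]: (0,0)[XOXO/.XXO]+0 (1,0)[.OXO/XXXO]+1*
p2 O@[.OXO/XXXO] terminal -1; root [.OXO/.XXO] d11

X winning at [.OXO/.XXO]: True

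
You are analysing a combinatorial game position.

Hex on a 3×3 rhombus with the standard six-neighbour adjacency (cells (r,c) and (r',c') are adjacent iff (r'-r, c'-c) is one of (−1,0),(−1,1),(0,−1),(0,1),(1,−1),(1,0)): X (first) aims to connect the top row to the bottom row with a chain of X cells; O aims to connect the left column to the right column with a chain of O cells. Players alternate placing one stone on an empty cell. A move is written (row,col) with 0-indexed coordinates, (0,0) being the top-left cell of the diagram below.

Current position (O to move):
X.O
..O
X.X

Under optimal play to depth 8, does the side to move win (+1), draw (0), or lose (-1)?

value(X.O/..O/X.X, O) = +1

[X.O/..O/X.X] O move#1: (0,1):-1/XOO/..O/X.X, (1,0):+1/X.O/O.O/X.X*, (1,1):-1/X.O/.OO/X.X, (2,1):-1/X.O/..O/XOX
[X.O/O.O/X.X] X move#2: (0,1):-1/XXO/O.O/X.X*, (1,1):-1/X.O/OXO/X.X, (2,1):-1/X.O/O.O/XXX
[XXO/O.O/X.X] O move#3: (1,1):+1/XXO/OOO/X.X*, (2,1):-1/XXO/O.O/XOX
[XXO/OOO/X.X] end (terminal -1, X#4); searched X.O/..O/X.X to 8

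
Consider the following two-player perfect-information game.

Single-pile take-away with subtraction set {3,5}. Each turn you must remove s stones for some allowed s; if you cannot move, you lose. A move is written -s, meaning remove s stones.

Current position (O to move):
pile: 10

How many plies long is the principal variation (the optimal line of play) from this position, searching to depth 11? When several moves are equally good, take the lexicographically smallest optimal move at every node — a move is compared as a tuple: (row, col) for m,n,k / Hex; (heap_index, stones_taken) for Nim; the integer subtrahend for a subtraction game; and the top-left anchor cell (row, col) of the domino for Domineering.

p1 O@[10]: -3[7]-1* -5[5]-1
p2 X@[7]: -3[4]-1 -5[2]+1*
p3 O@[2] terminal -1; root [10] d11

PV length from [10]: 2 plies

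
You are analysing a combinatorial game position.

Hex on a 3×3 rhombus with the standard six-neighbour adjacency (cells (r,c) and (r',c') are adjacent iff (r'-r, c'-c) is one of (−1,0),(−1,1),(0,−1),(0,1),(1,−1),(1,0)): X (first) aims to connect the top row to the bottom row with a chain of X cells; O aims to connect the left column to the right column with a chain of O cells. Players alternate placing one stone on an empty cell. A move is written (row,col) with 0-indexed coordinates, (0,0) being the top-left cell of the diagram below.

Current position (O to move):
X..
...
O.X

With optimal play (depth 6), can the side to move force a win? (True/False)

O winning at [X../.../O.X]: True

[X../.../O.X] O move#1: (0,1):-1/XO./.../O.X, (0,2):-1/X.O/.../O.X, (1,0):-1/X../O../O.X, (1,1):+1/X../.O./O.X*, (1,2):+1/X../..O/O.X, (2,1):-1/X../.../OOX
[X../.O./O.X] X move#2: (0,1):-1/XX./.O./O.X*, (0,2):-1/X.X/.O./O.X, (1,0):-1/X../XO./O.X, (1,2):-1/X../.OX/O.X, (2,1):-1/X../.O./OXX
[XX./.O./O.X] O move#3: (0,2):+1/XXO/.O./O.X*, (1,0):+1/XX./OO./O.X, (1,2):+1/XX./.OO/O.X, (2,1):+1/XX./.O./OOX
[XXO/.O./O.X] end (terminal -1, X#4); searched X../.../O.X to 6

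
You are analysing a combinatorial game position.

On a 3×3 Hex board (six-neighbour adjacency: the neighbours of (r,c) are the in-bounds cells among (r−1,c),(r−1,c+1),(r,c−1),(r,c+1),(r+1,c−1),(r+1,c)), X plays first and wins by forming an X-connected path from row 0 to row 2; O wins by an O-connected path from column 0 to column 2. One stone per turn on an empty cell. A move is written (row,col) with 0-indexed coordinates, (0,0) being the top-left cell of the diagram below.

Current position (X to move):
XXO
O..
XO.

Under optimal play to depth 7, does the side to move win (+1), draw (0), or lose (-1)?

value(XXO/O../XO., X) = +1

[XXO/O../XO.] X move#1: (1,1):+1/XXO/OX./XO.*, (1,2):-1/XXO/O.X/XO., (2,2):-1/XXO/O../XOX
[XXO/OX./XO.] end (terminal -1, O#2); searched XXO/O../XO. to 7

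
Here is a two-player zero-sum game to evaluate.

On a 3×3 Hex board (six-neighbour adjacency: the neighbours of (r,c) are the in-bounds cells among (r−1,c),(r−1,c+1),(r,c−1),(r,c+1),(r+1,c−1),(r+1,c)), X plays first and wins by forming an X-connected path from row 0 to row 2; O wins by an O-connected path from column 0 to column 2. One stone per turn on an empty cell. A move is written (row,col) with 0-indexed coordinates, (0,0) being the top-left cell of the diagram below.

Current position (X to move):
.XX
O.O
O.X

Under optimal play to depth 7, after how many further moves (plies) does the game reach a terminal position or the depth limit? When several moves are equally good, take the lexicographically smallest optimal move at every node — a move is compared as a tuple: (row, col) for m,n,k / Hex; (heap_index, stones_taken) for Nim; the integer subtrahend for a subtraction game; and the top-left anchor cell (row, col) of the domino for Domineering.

PV length from [.XX/O.O/O.X]: 2 plies

ply 1, X at .XX/O.O/O.X | (0,0)=-1→XXX/O.O/O.X*; (1,1)=-1→.XX/OXO/O.X; (2,1)=-1→.XX/O.O/OXX
ply 2, O at XXX/O.O/O.X | (1,1)=+1→XXX/OOO/O.X*; (2,1)=+1→XXX/O.O/OOX
ply 3: XXX/OOO/O.X is terminal -1 (X); from .XX/O.O/O.X depth 7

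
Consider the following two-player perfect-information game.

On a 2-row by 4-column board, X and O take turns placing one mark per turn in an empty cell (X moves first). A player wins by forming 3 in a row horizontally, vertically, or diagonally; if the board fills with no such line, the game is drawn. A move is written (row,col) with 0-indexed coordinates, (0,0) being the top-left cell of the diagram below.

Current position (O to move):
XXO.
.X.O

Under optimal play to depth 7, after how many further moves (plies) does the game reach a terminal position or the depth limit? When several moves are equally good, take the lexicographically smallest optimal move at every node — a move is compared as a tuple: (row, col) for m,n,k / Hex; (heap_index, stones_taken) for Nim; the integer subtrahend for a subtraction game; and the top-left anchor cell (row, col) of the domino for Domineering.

ply 1, O at XXO./.X.O | (0,3)=+0→XXOO/.X.O*; (1,0)=+0→XXO./OX.O; (1,2)=+0→XXO./.XOO
ply 2, X at XXOO/.X.O | (1,0)=+0→XXOO/XX.O*; (1,2)=+0→XXOO/.XXO
ply 3, O at XXOO/XX.O | (1,2)=+0→XXOO/XXOO*
ply 4: XXOO/XXOO is terminal +0 (X); from XXO./.X.O depth 7

PV length from [XXO./.X.O]: 3 plies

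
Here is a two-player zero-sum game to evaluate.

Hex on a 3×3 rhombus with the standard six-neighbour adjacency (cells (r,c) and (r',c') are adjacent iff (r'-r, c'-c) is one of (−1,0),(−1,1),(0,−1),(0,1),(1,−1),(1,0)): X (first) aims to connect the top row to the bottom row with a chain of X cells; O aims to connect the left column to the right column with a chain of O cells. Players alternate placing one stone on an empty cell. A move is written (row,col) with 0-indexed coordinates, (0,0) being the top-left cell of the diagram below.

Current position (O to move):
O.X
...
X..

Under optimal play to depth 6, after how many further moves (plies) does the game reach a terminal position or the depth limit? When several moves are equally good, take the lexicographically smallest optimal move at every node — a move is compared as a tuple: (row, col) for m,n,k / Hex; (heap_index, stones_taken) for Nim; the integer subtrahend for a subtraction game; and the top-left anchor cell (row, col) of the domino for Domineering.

PV length from [O.X/.../X..]: 6 plies

p1 O@[O.X/.../X..]: (0,1)[OOX/.../X..]-1* (1,0)[O.X/O../X..]-1 (1,1)[O.X/.O./X..]-1 (1,2)[O.X/..O/X..]-1 (2,1)[O.X/.../XO.]-1 (2,2)[O.X/.../X.O]-1
p2 X@[OOX/.../X..]: (1,0)[OOX/X../X..]+1* (1,1)[OOX/.X./X..]+1 (1,2)[OOX/..X/X..]+1 (2,1)[OOX/.../XX.]+1 (2,2)[OOX/.../X.X]+1
p3 O@[OOX/X../X..]: (1,1)[OOX/XO./X..]-1* (1,2)[OOX/X.O/X..]-1 (2,1)[OOX/X../XO.]-1 (2,2)[OOX/X../X.O]-1
p4 X@[OOX/XO./X..]: (1,2)[OOX/XOX/X..]+1* (2,1)[OOX/XO./XX.]-1 (2,2)[OOX/XO./X.X]-1
p5 O@[OOX/XOX/X..]: (2,1)[OOX/XOX/XO.]-1* (2,2)[OOX/XOX/X.O]-1
p6 X@[OOX/XOX/XO.]: (2,2)[OOX/XOX/XOX]+1*
p7 O@[OOX/XOX/XOX] terminal -1; root [O.X/.../X..] d6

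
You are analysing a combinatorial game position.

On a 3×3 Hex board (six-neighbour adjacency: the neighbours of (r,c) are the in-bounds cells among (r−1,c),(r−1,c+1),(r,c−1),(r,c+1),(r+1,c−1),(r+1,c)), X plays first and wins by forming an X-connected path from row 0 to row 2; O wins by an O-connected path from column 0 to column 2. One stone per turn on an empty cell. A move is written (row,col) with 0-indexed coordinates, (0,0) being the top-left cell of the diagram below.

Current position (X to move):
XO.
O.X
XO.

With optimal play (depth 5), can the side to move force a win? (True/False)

ply 1, X at XO./O.X/XO. | (0,2)=+1→XOX/O.X/XO.*; (1,1)=-1→XO./OXX/XO.; (2,2)=-1→XO./O.X/XOX
ply 2, O at XOX/O.X/XO. | (1,1)=-1→XOX/OOX/XO.*; (2,2)=-1→XOX/O.X/XOO
ply 3, X at XOX/OOX/XO. | (2,2)=+1→XOX/OOX/XOX*
ply 4: XOX/OOX/XOX is terminal -1 (O); from XO./O.X/XO. depth 5

X winning at [XO./O.X/XO.]: True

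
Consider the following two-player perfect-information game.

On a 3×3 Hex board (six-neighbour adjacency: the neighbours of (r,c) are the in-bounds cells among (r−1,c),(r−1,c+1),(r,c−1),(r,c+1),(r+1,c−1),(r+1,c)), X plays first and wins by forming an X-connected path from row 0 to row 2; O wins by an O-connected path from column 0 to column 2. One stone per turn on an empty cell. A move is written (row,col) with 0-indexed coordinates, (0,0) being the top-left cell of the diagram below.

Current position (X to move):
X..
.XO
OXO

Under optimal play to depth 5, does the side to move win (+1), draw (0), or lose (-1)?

ply 1, X at X../.XO/OXO | (0,1)=+1→XX./.XO/OXO*; (0,2)=+1→X.X/.XO/OXO; (1,0)=+1→X../XXO/OXO
ply 2: XX./.XO/OXO is terminal -1 (O); from X../.XO/OXO depth 5

value(X../.XO/OXO, X) = +1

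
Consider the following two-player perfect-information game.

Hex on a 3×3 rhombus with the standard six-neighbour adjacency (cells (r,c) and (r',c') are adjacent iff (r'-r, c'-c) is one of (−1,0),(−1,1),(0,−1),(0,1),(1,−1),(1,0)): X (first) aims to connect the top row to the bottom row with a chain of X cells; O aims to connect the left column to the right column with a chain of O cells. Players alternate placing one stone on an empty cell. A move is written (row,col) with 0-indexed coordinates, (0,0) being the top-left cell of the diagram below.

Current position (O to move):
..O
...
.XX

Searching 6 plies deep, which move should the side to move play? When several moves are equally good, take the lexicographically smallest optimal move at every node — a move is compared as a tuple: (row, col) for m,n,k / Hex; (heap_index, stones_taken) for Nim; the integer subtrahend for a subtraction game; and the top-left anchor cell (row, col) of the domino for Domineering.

p1 O@[..O/.../.XX]: (0,0)[O.O/.../.XX]+1* (0,1)[.OO/.../.XX]+1 (1,0)[..O/O../.XX]+1 (1,1)[..O/.O./.XX]+1 (1,2)[..O/..O/.XX]-1 (2,0)[..O/.../OXX]+1
p2 X@[O.O/.../.XX]: (0,1)[OXO/.../.XX]-1* (1,0)[O.O/X../.XX]-1 (1,1)[O.O/.X./.XX]-1 (1,2)[O.O/..X/.XX]-1 (2,0)[O.O/.../XXX]-1
p3 O@[OXO/.../.XX]: (1,0)[OXO/O../.XX]-1 (1,1)[OXO/.O./.XX]+1* (1,2)[OXO/..O/.XX]-1 (2,0)[OXO/.../OXX]-1
p4 X@[OXO/.O./.XX]: (1,0)[OXO/XO./.XX]-1* (1,2)[OXO/.OX/.XX]-1 (2,0)[OXO/.O./XXX]-1
p5 O@[OXO/XO./.XX]: (1,2)[OXO/XOO/.XX]-1 (2,0)[OXO/XO./OXX]+1*
p6 X@[OXO/XO./OXX] terminal -1; root [..O/.../.XX] d6

O's best at [..O/.../.XX]: (0,0)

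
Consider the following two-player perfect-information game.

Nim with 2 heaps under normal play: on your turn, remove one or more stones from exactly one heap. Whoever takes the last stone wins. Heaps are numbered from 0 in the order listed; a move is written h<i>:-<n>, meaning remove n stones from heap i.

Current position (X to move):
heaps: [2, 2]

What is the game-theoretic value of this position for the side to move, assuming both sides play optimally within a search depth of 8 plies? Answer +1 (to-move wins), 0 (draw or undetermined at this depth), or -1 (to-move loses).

value((2,2), X) = -1

[(2,2)] X move#1: h0:-1:-1/(1,2)*, h0:-2:-1/(0,2), h1:-1:-1/(2,1), h1:-2:-1/(2,0)
[(1,2)] O move#2: h0:-1:-1/(0,2), h1:-1:+1/(1,1)*, h1:-2:-1/(1,0)
[(1,1)] X move#3: h0:-1:-1/(0,1)*, h1:-1:-1/(1,0)
[(0,1)] O move#4: h1:-1:+1/(0,0)*
[(0,0)] end (terminal -1, X#5); searched (2,2) to 8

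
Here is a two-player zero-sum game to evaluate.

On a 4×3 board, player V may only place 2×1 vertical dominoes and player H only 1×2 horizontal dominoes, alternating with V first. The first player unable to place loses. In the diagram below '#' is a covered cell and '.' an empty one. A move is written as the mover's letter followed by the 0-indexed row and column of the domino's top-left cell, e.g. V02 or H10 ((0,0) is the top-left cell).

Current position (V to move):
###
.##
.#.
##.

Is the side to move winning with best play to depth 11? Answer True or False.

V winning at [###/.##/.#./##.]: True

p1 V@[###/.##/.#./##.]: V10[###/###/##./##.]+1* V22[###/.##/.##/###]+1
p2 H@[###/###/##./##.] terminal -1; root [###/.##/.#./##.] d11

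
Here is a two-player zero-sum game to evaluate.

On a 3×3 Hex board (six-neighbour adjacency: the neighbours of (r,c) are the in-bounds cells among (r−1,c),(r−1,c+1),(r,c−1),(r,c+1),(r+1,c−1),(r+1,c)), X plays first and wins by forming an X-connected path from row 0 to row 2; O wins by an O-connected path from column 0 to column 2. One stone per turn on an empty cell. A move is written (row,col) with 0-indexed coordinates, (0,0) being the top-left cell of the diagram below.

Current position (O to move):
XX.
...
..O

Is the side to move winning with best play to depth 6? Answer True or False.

ply 1, O at XX./.../..O | (0,2)=-1→XXO/.../..O; (1,0)=-1→XX./O../..O; (1,1)=+1→XX./.O./..O*; (1,2)=-1→XX./..O/..O; (2,0)=+1→XX./.../O.O; (2,1)=-1→XX./.../.OO
ply 2, X at XX./.O./..O | (0,2)=-1→XXX/.O./..O*; (1,0)=-1→XX./XO./..O; (1,2)=-1→XX./.OX/..O; (2,0)=-1→XX./.O./X.O; (2,1)=-1→XX./.O./.XO
ply 3, O at XXX/.O./..O | (1,0)=+1→XXX/OO./..O*; (1,2)=+1→XXX/.OO/..O; (2,0)=+1→XXX/.O./O.O; (2,1)=+1→XXX/.O./.OO
ply 4, X at XXX/OO./..O | (1,2)=-1→XXX/OOX/..O*; (2,0)=-1→XXX/OO./X.O; (2,1)=-1→XXX/OO./.XO
ply 5, O at XXX/OOX/..O | (2,0)=-1→XXX/OOX/O.O; (2,1)=+1→XXX/OOX/.OO*
ply 6: XXX/OOX/.OO is terminal -1 (X); from XX./.../..O depth 6

O winning at [XX./.../..O]: True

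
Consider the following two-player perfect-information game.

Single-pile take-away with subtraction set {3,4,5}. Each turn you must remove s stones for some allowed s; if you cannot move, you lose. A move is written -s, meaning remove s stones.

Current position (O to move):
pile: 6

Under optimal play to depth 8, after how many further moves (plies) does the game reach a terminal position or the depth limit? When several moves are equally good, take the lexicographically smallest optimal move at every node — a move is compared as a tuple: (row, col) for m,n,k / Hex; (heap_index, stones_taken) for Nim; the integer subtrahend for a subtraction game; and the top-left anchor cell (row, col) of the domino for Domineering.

PV length from [6]: 1 ply

ply 1, O at 6 | -3=-1→3; -4=+1→2*; -5=+1→1
ply 2: 2 is terminal -1 (X); from 6 depth 8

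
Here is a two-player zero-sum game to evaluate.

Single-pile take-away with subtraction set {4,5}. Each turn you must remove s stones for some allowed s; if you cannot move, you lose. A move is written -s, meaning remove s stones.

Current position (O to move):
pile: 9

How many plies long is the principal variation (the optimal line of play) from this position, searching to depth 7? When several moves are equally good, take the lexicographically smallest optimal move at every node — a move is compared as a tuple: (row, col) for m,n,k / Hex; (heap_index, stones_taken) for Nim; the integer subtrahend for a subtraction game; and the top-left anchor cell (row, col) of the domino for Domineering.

[9] O move#1: -4:-1/5*, -5:-1/4
[5] X move#2: -4:+1/1*, -5:+1/0
[1] end (terminal -1, O#3); searched 9 to 7

PV length from [9]: 2 plies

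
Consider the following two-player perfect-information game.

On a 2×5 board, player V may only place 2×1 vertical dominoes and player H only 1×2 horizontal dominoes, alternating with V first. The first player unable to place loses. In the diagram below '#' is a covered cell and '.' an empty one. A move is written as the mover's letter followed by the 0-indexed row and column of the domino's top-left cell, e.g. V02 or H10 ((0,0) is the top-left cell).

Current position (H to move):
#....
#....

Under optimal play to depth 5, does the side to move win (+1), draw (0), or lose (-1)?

value(#..../#...., H) = +1

ply 1, H at #..../#.... | H01=-1→###../#....; H02=+1→#.##./#....*; H03=-1→#..##/#....; H11=-1→#..../###..; H12=+1→#..../#.##.; H13=-1→#..../#..##
ply 2, V at #.##./#.... | V01=-1→####./##...*; V04=-1→#.###/#...#
ply 3, H at ####./##... | H12=-1→####./####.; H13=+1→####./##.##*
ply 4: ####./##.## is terminal -1 (V); from #..../#.... depth 5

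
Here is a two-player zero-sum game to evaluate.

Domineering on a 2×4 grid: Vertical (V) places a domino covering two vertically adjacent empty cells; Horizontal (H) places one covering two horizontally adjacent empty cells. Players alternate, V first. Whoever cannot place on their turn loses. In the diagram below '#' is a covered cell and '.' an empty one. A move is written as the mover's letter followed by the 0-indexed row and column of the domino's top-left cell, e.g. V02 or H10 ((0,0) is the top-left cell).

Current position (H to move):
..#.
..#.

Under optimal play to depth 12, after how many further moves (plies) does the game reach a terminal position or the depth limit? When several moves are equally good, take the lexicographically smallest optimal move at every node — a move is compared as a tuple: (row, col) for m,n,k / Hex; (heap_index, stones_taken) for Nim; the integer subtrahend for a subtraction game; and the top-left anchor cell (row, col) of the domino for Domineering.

[..#./..#.] H move#1: H00:+1/###./..#.*, H10:+1/..#./###.
[###./..#.] V move#2: V03:-1/####/..##*
[####/..##] H move#3: H10:+1/####/####*
[####/####] end (terminal -1, V#4); searched ..#./..#. to 12

PV length from [..#./..#.]: 3 plies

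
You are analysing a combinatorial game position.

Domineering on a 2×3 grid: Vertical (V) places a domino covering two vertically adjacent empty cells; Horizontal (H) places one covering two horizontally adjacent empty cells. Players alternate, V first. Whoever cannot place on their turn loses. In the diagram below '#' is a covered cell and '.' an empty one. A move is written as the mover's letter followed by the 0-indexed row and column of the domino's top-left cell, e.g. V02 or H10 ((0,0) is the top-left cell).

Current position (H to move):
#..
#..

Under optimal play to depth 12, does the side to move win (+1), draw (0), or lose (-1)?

ply 1, H at #../#.. | H01=+1→###/#..*; H11=+1→#../###
ply 2: ###/#.. is terminal -1 (V); from #../#.. depth 12

value(#../#.., H) = +1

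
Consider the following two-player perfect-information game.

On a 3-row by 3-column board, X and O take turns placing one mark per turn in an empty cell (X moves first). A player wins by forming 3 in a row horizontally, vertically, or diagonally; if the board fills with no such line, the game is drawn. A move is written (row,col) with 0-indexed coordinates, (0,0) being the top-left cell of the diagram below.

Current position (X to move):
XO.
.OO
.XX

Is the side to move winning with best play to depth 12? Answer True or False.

X winning at [XO./.OO/.XX]: True

p1 X@[XO./.OO/.XX]: (0,2)[XOX/.OO/.XX]-1 (1,0)[XO./XOO/.XX]+0 (2,0)[XO./.OO/XXX]+1*
p2 O@[XO./.OO/XXX] terminal -1; root [XO./.OO/.XX] d12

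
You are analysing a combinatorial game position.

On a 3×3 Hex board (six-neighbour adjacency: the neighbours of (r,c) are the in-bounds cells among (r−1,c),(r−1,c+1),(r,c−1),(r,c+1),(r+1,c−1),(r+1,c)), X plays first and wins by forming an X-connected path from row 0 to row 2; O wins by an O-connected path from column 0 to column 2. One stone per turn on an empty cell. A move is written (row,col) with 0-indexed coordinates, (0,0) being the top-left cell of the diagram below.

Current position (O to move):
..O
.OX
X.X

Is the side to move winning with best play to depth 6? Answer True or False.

[..O/.OX/X.X] O move#1: (0,0):+1/O.O/.OX/X.X*, (0,1):+1/.OO/.OX/X.X, (1,0):+1/..O/OOX/X.X, (2,1):-1/..O/.OX/XOX
[O.O/.OX/X.X] X move#2: (0,1):-1/OXO/.OX/X.X*, (1,0):-1/O.O/XOX/X.X, (2,1):-1/O.O/.OX/XXX
[OXO/.OX/X.X] O move#3: (1,0):+1/OXO/OOX/X.X*, (2,1):-1/OXO/.OX/XOX
[OXO/OOX/X.X] end (terminal -1, X#4); searched ..O/.OX/X.X to 6

O winning at [..O/.OX/X.X]: True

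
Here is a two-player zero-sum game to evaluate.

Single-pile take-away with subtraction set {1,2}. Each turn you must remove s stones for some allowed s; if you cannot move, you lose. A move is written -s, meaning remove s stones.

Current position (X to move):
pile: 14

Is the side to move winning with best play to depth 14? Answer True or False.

p1 X@[14]: -1[13]-1 -2[12]+1*
p2 O@[12]: -1[11]-1* -2[10]-1
p3 X@[11]: -1[10]-1 -2[9]+1*
p4 O@[9]: -1[8]-1* -2[7]-1
p5 X@[8]: -1[7]-1 -2[6]+1*
p6 O@[6]: -1[5]-1* -2[4]-1
p7 X@[5]: -1[4]-1 -2[3]+1*
p8 O@[3]: -1[2]-1* -2[1]-1
p9 X@[2]: -1[1]-1 -2[0]+1*
p10 O@[0] terminal -1; root [14] d14

X winning at [14]: True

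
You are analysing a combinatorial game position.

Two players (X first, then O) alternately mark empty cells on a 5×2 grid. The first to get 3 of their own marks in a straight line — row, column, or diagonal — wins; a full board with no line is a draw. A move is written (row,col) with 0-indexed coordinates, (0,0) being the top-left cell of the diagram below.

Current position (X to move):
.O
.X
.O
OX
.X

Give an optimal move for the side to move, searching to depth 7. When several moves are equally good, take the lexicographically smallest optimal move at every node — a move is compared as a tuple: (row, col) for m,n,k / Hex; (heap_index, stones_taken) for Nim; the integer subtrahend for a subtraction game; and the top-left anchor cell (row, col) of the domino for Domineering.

X's best at [.O/.X/.O/OX/.X]: (1,0)

ply 1, X at .O/.X/.O/OX/.X | (0,0)=-1→XO/.X/.O/OX/.X; (1,0)=+0→.O/XX/.O/OX/.X*; (2,0)=+0→.O/.X/XO/OX/.X; (4,0)=+0→.O/.X/.O/OX/XX
ply 2, O at .O/XX/.O/OX/.X | (0,0)=+0→OO/XX/.O/OX/.X*; (2,0)=+0→.O/XX/OO/OX/.X; (4,0)=+0→.O/XX/.O/OX/OX
ply 3, X at OO/XX/.O/OX/.X | (2,0)=+0→OO/XX/XO/OX/.X*; (4,0)=+0→OO/XX/.O/OX/XX
ply 4, O at OO/XX/XO/OX/.X | (4,0)=+0→OO/XX/XO/OX/OX*
ply 5: OO/XX/XO/OX/OX is terminal +0 (X); from .O/.X/.O/OX/.X depth 7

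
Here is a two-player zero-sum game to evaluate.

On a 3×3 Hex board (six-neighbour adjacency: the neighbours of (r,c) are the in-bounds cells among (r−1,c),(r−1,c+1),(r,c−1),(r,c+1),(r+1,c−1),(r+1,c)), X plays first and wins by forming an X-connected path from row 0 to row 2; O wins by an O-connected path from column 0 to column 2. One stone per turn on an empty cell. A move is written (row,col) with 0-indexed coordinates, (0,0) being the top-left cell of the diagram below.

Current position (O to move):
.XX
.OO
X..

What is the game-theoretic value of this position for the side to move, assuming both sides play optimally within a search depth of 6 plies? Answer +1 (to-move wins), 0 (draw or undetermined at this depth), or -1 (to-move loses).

value(.XX/.OO/X.., O) = +1

[.XX/.OO/X..] O move#1: (0,0):-1/OXX/.OO/X.., (1,0):+1/.XX/OOO/X..*, (2,1):-1/.XX/.OO/XO., (2,2):-1/.XX/.OO/X.O
[.XX/OOO/X..] end (terminal -1, X#2); searched .XX/.OO/X.. to 6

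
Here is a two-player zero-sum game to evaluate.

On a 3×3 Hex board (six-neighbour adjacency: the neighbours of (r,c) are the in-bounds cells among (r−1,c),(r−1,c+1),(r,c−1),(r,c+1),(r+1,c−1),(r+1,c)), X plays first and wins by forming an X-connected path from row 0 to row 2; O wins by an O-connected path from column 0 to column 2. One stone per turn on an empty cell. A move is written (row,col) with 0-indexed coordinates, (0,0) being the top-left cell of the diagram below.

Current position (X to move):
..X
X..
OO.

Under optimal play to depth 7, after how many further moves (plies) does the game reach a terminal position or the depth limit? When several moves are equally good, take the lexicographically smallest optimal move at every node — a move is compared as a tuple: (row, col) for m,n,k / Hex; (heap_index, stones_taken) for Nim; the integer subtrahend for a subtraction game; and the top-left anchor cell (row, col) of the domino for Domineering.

[..X/X../OO.] X move#1: (0,0):-1/X.X/X../OO.*, (0,1):-1/.XX/X../OO., (1,1):-1/..X/XX./OO., (1,2):-1/..X/X.X/OO., (2,2):-1/..X/X../OOX
[X.X/X../OO.] O move#2: (0,1):+1/XOX/X../OO.*, (1,1):+1/X.X/XO./OO., (1,2):+1/X.X/X.O/OO., (2,2):+1/X.X/X../OOO
[XOX/X../OO.] X move#3: (1,1):-1/XOX/XX./OO.*, (1,2):-1/XOX/X.X/OO., (2,2):-1/XOX/X../OOX
[XOX/XX./OO.] O move#4: (1,2):+1/XOX/XXO/OO.*, (2,2):+1/XOX/XX./OOO
[XOX/XXO/OO.] end (terminal -1, X#5); searched ..X/X../OO. to 7

PV length from [..X/X../OO.]: 4 plies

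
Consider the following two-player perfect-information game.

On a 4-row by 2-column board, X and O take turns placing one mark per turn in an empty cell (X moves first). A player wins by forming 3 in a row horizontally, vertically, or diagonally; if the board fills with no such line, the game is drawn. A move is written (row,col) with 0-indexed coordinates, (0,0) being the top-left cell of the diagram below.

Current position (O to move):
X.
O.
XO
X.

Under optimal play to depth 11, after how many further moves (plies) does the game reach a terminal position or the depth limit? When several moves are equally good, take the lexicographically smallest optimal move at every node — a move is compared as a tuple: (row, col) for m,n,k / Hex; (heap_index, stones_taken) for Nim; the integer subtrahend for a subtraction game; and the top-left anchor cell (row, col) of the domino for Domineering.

ply 1, O at X./O./XO/X. | (0,1)=+0→XO/O./XO/X.; (1,1)=+1→X./OO/XO/X.*; (3,1)=+0→X./O./XO/XO
ply 2, X at X./OO/XO/X. | (0,1)=-1→XX/OO/XO/X.*; (3,1)=-1→X./OO/XO/XX
ply 3, O at XX/OO/XO/X. | (3,1)=+1→XX/OO/XO/XO*
ply 4: XX/OO/XO/XO is terminal -1 (X); from X./O./XO/X. depth 11

PV length from [X./O./XO/X.]: 3 plies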